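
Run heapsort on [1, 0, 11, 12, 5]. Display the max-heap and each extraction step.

Build heap: [12, 5, 11, 0, 1]
Extract 12: [11, 5, 1, 0, 12]
Extract 11: [5, 0, 1, 11, 12]
Extract 5: [1, 0, 5, 11, 12]
Extract 1: [0, 1, 5, 11, 12]


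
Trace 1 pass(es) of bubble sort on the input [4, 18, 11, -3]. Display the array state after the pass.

After pass 1: [4, 11, -3, 18] (2 swaps)
Total swaps: 2


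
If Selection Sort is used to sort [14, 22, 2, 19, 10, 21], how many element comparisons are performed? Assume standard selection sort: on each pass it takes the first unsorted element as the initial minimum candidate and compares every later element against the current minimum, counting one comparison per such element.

Pass 1: scan indices 1..5 for the minimum = 5 comparison(s); min is 2, place at index 0 -> [2, 22, 14, 19, 10, 21]
Pass 2: scan indices 2..5 for the minimum = 4 comparison(s); min is 10, place at index 1 -> [2, 10, 14, 19, 22, 21]
Pass 3: scan indices 3..5 for the minimum = 3 comparison(s); min is 14, place at index 2 -> [2, 10, 14, 19, 22, 21]
Pass 4: scan indices 4..5 for the minimum = 2 comparison(s); min is 19, place at index 3 -> [2, 10, 14, 19, 22, 21]
Pass 5: scan indices 5..5 for the minimum = 1 comparison(s); min is 21, place at index 4 -> [2, 10, 14, 19, 21, 22]
Selection sort always scans the whole unsorted suffix, so the count is (n-1) + (n-2) + ... + 1 = n(n-1)/2 = 6*5/2 = 15 regardless of the input order.
Total comparisons: 5 + 4 + 3 + 2 + 1 = 15


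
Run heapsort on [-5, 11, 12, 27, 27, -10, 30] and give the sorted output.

Build heap: [30, 27, 12, 11, 27, -10, -5]
Extract 30: [27, 27, 12, 11, -5, -10, 30]
Extract 27: [27, 11, 12, -10, -5, 27, 30]
Extract 27: [12, 11, -5, -10, 27, 27, 30]
Extract 12: [11, -10, -5, 12, 27, 27, 30]
Extract 11: [-5, -10, 11, 12, 27, 27, 30]
Extract -5: [-10, -5, 11, 12, 27, 27, 30]


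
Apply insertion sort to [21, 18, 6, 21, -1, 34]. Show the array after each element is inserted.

First element 21 is already 'sorted'
Insert 18: shifted 1 elements -> [18, 21, 6, 21, -1, 34]
Insert 6: shifted 2 elements -> [6, 18, 21, 21, -1, 34]
Insert 21: shifted 0 elements -> [6, 18, 21, 21, -1, 34]
Insert -1: shifted 4 elements -> [-1, 6, 18, 21, 21, 34]
Insert 34: shifted 0 elements -> [-1, 6, 18, 21, 21, 34]


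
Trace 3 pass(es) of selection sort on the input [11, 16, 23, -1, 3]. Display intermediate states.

Pass 1: Select minimum -1 at index 3, swap -> [-1, 16, 23, 11, 3]
Pass 2: Select minimum 3 at index 4, swap -> [-1, 3, 23, 11, 16]
Pass 3: Select minimum 11 at index 3, swap -> [-1, 3, 11, 23, 16]


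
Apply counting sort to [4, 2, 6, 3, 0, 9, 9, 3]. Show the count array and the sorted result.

Count array: [1, 0, 1, 2, 1, 0, 1, 0, 0, 2]
(count[i] = number of elements equal to i)
Cumulative count: [1, 1, 2, 4, 5, 5, 6, 6, 6, 8]
Sorted: [0, 2, 3, 3, 4, 6, 9, 9]


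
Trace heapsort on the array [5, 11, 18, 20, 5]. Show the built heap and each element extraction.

Build heap: [20, 11, 18, 5, 5]
Extract 20: [18, 11, 5, 5, 20]
Extract 18: [11, 5, 5, 18, 20]
Extract 11: [5, 5, 11, 18, 20]
Extract 5: [5, 5, 11, 18, 20]


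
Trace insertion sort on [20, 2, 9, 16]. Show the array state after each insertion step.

First element 20 is already 'sorted'
Insert 2: shifted 1 elements -> [2, 20, 9, 16]
Insert 9: shifted 1 elements -> [2, 9, 20, 16]
Insert 16: shifted 1 elements -> [2, 9, 16, 20]


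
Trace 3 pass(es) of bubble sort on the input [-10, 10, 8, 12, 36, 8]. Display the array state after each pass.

After pass 1: [-10, 8, 10, 12, 8, 36] (2 swaps)
After pass 2: [-10, 8, 10, 8, 12, 36] (1 swaps)
After pass 3: [-10, 8, 8, 10, 12, 36] (1 swaps)
Total swaps: 4


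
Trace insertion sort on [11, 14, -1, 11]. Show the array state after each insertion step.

First element 11 is already 'sorted'
Insert 14: shifted 0 elements -> [11, 14, -1, 11]
Insert -1: shifted 2 elements -> [-1, 11, 14, 11]
Insert 11: shifted 1 elements -> [-1, 11, 11, 14]


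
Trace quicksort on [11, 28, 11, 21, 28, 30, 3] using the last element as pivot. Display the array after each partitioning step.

Partition 1: pivot=3 at index 0 -> [3, 28, 11, 21, 28, 30, 11]
Partition 2: pivot=11 at index 2 -> [3, 11, 11, 21, 28, 30, 28]
Partition 3: pivot=28 at index 5 -> [3, 11, 11, 21, 28, 28, 30]
Partition 4: pivot=28 at index 4 -> [3, 11, 11, 21, 28, 28, 30]


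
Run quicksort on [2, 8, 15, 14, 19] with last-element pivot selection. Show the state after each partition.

Partition 1: pivot=19 at index 4 -> [2, 8, 15, 14, 19]
Partition 2: pivot=14 at index 2 -> [2, 8, 14, 15, 19]
Partition 3: pivot=8 at index 1 -> [2, 8, 14, 15, 19]


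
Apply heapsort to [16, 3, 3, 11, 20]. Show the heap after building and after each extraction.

Build heap: [20, 16, 3, 11, 3]
Extract 20: [16, 11, 3, 3, 20]
Extract 16: [11, 3, 3, 16, 20]
Extract 11: [3, 3, 11, 16, 20]
Extract 3: [3, 3, 11, 16, 20]


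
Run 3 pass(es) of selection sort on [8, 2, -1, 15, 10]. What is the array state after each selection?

Pass 1: Select minimum -1 at index 2, swap -> [-1, 2, 8, 15, 10]
Pass 2: Select minimum 2 at index 1, swap -> [-1, 2, 8, 15, 10]
Pass 3: Select minimum 8 at index 2, swap -> [-1, 2, 8, 15, 10]


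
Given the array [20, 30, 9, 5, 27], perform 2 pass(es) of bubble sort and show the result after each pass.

After pass 1: [20, 9, 5, 27, 30] (3 swaps)
After pass 2: [9, 5, 20, 27, 30] (2 swaps)
Total swaps: 5


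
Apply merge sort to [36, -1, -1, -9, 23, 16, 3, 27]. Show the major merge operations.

Divide and conquer:
  Merge [36] + [-1] -> [-1, 36]
  Merge [-1] + [-9] -> [-9, -1]
  Merge [-1, 36] + [-9, -1] -> [-9, -1, -1, 36]
  Merge [23] + [16] -> [16, 23]
  Merge [3] + [27] -> [3, 27]
  Merge [16, 23] + [3, 27] -> [3, 16, 23, 27]
  Merge [-9, -1, -1, 36] + [3, 16, 23, 27] -> [-9, -1, -1, 3, 16, 23, 27, 36]


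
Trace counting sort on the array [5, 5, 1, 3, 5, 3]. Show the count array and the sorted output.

Count array: [0, 1, 0, 2, 0, 3]
(count[i] = number of elements equal to i)
Cumulative count: [0, 1, 1, 3, 3, 6]
Sorted: [1, 3, 3, 5, 5, 5]


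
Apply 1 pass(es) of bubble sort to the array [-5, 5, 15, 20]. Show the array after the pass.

After pass 1: [-5, 5, 15, 20] (0 swaps)
Total swaps: 0


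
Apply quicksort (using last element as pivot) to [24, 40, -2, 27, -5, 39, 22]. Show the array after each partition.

Partition 1: pivot=22 at index 2 -> [-2, -5, 22, 27, 40, 39, 24]
Partition 2: pivot=-5 at index 0 -> [-5, -2, 22, 27, 40, 39, 24]
Partition 3: pivot=24 at index 3 -> [-5, -2, 22, 24, 40, 39, 27]
Partition 4: pivot=27 at index 4 -> [-5, -2, 22, 24, 27, 39, 40]
Partition 5: pivot=40 at index 6 -> [-5, -2, 22, 24, 27, 39, 40]


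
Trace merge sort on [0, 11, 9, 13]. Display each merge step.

Divide and conquer:
  Merge [0] + [11] -> [0, 11]
  Merge [9] + [13] -> [9, 13]
  Merge [0, 11] + [9, 13] -> [0, 9, 11, 13]


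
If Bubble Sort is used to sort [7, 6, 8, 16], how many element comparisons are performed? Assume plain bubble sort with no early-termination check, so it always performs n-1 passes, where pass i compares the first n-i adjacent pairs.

Pass 1: compare adjacent pairs (0,1)..(2,3) = 3 comparison(s), 1 swap(s) -> [6, 7, 8, 16]
Pass 2: compare adjacent pairs (0,1)..(1,2) = 2 comparison(s), 0 swap(s) -> [6, 7, 8, 16]
Pass 3: compare adjacent pairs (0,1)..(0,1) = 1 comparison(s), 0 swap(s) -> [6, 7, 8, 16]
Total comparisons: 3 + 2 + 1 = 6


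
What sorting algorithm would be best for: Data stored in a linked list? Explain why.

Best choice: Merge sort
Reason: Merge sort doesn't require random access; can be done in O(1) extra space for linked lists


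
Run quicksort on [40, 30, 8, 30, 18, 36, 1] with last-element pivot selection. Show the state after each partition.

Partition 1: pivot=1 at index 0 -> [1, 30, 8, 30, 18, 36, 40]
Partition 2: pivot=40 at index 6 -> [1, 30, 8, 30, 18, 36, 40]
Partition 3: pivot=36 at index 5 -> [1, 30, 8, 30, 18, 36, 40]
Partition 4: pivot=18 at index 2 -> [1, 8, 18, 30, 30, 36, 40]
Partition 5: pivot=30 at index 4 -> [1, 8, 18, 30, 30, 36, 40]


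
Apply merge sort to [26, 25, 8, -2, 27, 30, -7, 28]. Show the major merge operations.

Divide and conquer:
  Merge [26] + [25] -> [25, 26]
  Merge [8] + [-2] -> [-2, 8]
  Merge [25, 26] + [-2, 8] -> [-2, 8, 25, 26]
  Merge [27] + [30] -> [27, 30]
  Merge [-7] + [28] -> [-7, 28]
  Merge [27, 30] + [-7, 28] -> [-7, 27, 28, 30]
  Merge [-2, 8, 25, 26] + [-7, 27, 28, 30] -> [-7, -2, 8, 25, 26, 27, 28, 30]


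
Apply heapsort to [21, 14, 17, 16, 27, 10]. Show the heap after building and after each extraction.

Build heap: [27, 21, 17, 16, 14, 10]
Extract 27: [21, 16, 17, 10, 14, 27]
Extract 21: [17, 16, 14, 10, 21, 27]
Extract 17: [16, 10, 14, 17, 21, 27]
Extract 16: [14, 10, 16, 17, 21, 27]
Extract 14: [10, 14, 16, 17, 21, 27]


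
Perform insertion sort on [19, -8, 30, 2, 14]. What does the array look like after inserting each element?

First element 19 is already 'sorted'
Insert -8: shifted 1 elements -> [-8, 19, 30, 2, 14]
Insert 30: shifted 0 elements -> [-8, 19, 30, 2, 14]
Insert 2: shifted 2 elements -> [-8, 2, 19, 30, 14]
Insert 14: shifted 2 elements -> [-8, 2, 14, 19, 30]


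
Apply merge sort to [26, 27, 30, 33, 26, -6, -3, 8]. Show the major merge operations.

Divide and conquer:
  Merge [26] + [27] -> [26, 27]
  Merge [30] + [33] -> [30, 33]
  Merge [26, 27] + [30, 33] -> [26, 27, 30, 33]
  Merge [26] + [-6] -> [-6, 26]
  Merge [-3] + [8] -> [-3, 8]
  Merge [-6, 26] + [-3, 8] -> [-6, -3, 8, 26]
  Merge [26, 27, 30, 33] + [-6, -3, 8, 26] -> [-6, -3, 8, 26, 26, 27, 30, 33]


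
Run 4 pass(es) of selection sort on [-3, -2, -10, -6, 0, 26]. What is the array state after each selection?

Pass 1: Select minimum -10 at index 2, swap -> [-10, -2, -3, -6, 0, 26]
Pass 2: Select minimum -6 at index 3, swap -> [-10, -6, -3, -2, 0, 26]
Pass 3: Select minimum -3 at index 2, swap -> [-10, -6, -3, -2, 0, 26]
Pass 4: Select minimum -2 at index 3, swap -> [-10, -6, -3, -2, 0, 26]


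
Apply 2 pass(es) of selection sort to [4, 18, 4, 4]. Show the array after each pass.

Pass 1: Select minimum 4 at index 0, swap -> [4, 18, 4, 4]
Pass 2: Select minimum 4 at index 2, swap -> [4, 4, 18, 4]


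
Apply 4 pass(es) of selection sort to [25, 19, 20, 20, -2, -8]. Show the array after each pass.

Pass 1: Select minimum -8 at index 5, swap -> [-8, 19, 20, 20, -2, 25]
Pass 2: Select minimum -2 at index 4, swap -> [-8, -2, 20, 20, 19, 25]
Pass 3: Select minimum 19 at index 4, swap -> [-8, -2, 19, 20, 20, 25]
Pass 4: Select minimum 20 at index 3, swap -> [-8, -2, 19, 20, 20, 25]


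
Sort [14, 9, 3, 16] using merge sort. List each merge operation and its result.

Divide and conquer:
  Merge [14] + [9] -> [9, 14]
  Merge [3] + [16] -> [3, 16]
  Merge [9, 14] + [3, 16] -> [3, 9, 14, 16]


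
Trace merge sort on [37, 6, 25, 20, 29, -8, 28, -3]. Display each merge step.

Divide and conquer:
  Merge [37] + [6] -> [6, 37]
  Merge [25] + [20] -> [20, 25]
  Merge [6, 37] + [20, 25] -> [6, 20, 25, 37]
  Merge [29] + [-8] -> [-8, 29]
  Merge [28] + [-3] -> [-3, 28]
  Merge [-8, 29] + [-3, 28] -> [-8, -3, 28, 29]
  Merge [6, 20, 25, 37] + [-8, -3, 28, 29] -> [-8, -3, 6, 20, 25, 28, 29, 37]


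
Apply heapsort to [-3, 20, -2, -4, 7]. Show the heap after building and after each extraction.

Build heap: [20, 7, -2, -4, -3]
Extract 20: [7, -3, -2, -4, 20]
Extract 7: [-2, -3, -4, 7, 20]
Extract -2: [-3, -4, -2, 7, 20]
Extract -3: [-4, -3, -2, 7, 20]


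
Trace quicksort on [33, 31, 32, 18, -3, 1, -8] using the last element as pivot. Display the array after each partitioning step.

Partition 1: pivot=-8 at index 0 -> [-8, 31, 32, 18, -3, 1, 33]
Partition 2: pivot=33 at index 6 -> [-8, 31, 32, 18, -3, 1, 33]
Partition 3: pivot=1 at index 2 -> [-8, -3, 1, 18, 31, 32, 33]
Partition 4: pivot=32 at index 5 -> [-8, -3, 1, 18, 31, 32, 33]
Partition 5: pivot=31 at index 4 -> [-8, -3, 1, 18, 31, 32, 33]


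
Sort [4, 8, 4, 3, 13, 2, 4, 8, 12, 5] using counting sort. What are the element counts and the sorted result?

Count array: [0, 0, 1, 1, 3, 1, 0, 0, 2, 0, 0, 0, 1, 1]
(count[i] = number of elements equal to i)
Cumulative count: [0, 0, 1, 2, 5, 6, 6, 6, 8, 8, 8, 8, 9, 10]
Sorted: [2, 3, 4, 4, 4, 5, 8, 8, 12, 13]


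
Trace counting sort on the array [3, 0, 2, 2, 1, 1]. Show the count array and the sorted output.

Count array: [1, 2, 2, 1]
(count[i] = number of elements equal to i)
Cumulative count: [1, 3, 5, 6]
Sorted: [0, 1, 1, 2, 2, 3]


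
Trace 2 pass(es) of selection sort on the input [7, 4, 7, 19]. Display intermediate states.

Pass 1: Select minimum 4 at index 1, swap -> [4, 7, 7, 19]
Pass 2: Select minimum 7 at index 1, swap -> [4, 7, 7, 19]


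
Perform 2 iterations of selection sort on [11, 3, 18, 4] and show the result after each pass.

Pass 1: Select minimum 3 at index 1, swap -> [3, 11, 18, 4]
Pass 2: Select minimum 4 at index 3, swap -> [3, 4, 18, 11]


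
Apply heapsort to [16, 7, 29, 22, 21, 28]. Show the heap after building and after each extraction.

Build heap: [29, 22, 28, 7, 21, 16]
Extract 29: [28, 22, 16, 7, 21, 29]
Extract 28: [22, 21, 16, 7, 28, 29]
Extract 22: [21, 7, 16, 22, 28, 29]
Extract 21: [16, 7, 21, 22, 28, 29]
Extract 16: [7, 16, 21, 22, 28, 29]


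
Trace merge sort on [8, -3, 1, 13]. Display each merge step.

Divide and conquer:
  Merge [8] + [-3] -> [-3, 8]
  Merge [1] + [13] -> [1, 13]
  Merge [-3, 8] + [1, 13] -> [-3, 1, 8, 13]


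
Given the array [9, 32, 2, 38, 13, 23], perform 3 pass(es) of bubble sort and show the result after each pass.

After pass 1: [9, 2, 32, 13, 23, 38] (3 swaps)
After pass 2: [2, 9, 13, 23, 32, 38] (3 swaps)
After pass 3: [2, 9, 13, 23, 32, 38] (0 swaps)
Total swaps: 6


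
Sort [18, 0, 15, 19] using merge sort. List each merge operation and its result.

Divide and conquer:
  Merge [18] + [0] -> [0, 18]
  Merge [15] + [19] -> [15, 19]
  Merge [0, 18] + [15, 19] -> [0, 15, 18, 19]


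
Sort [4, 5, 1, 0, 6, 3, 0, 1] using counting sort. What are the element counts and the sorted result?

Count array: [2, 2, 0, 1, 1, 1, 1]
(count[i] = number of elements equal to i)
Cumulative count: [2, 4, 4, 5, 6, 7, 8]
Sorted: [0, 0, 1, 1, 3, 4, 5, 6]


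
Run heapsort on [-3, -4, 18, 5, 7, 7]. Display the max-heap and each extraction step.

Build heap: [18, 7, 7, 5, -4, -3]
Extract 18: [7, 5, 7, -3, -4, 18]
Extract 7: [7, 5, -4, -3, 7, 18]
Extract 7: [5, -3, -4, 7, 7, 18]
Extract 5: [-3, -4, 5, 7, 7, 18]
Extract -3: [-4, -3, 5, 7, 7, 18]


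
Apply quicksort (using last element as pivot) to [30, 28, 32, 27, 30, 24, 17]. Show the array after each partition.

Partition 1: pivot=17 at index 0 -> [17, 28, 32, 27, 30, 24, 30]
Partition 2: pivot=30 at index 5 -> [17, 28, 27, 30, 24, 30, 32]
Partition 3: pivot=24 at index 1 -> [17, 24, 27, 30, 28, 30, 32]
Partition 4: pivot=28 at index 3 -> [17, 24, 27, 28, 30, 30, 32]


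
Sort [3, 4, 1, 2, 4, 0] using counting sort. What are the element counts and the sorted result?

Count array: [1, 1, 1, 1, 2]
(count[i] = number of elements equal to i)
Cumulative count: [1, 2, 3, 4, 6]
Sorted: [0, 1, 2, 3, 4, 4]


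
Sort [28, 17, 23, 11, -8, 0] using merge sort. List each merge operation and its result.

Divide and conquer:
  Merge [17] + [23] -> [17, 23]
  Merge [28] + [17, 23] -> [17, 23, 28]
  Merge [-8] + [0] -> [-8, 0]
  Merge [11] + [-8, 0] -> [-8, 0, 11]
  Merge [17, 23, 28] + [-8, 0, 11] -> [-8, 0, 11, 17, 23, 28]


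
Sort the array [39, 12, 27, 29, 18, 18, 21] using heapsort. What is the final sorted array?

Build heap: [39, 29, 27, 12, 18, 18, 21]
Extract 39: [29, 21, 27, 12, 18, 18, 39]
Extract 29: [27, 21, 18, 12, 18, 29, 39]
Extract 27: [21, 18, 18, 12, 27, 29, 39]
Extract 21: [18, 12, 18, 21, 27, 29, 39]
Extract 18: [18, 12, 18, 21, 27, 29, 39]
Extract 18: [12, 18, 18, 21, 27, 29, 39]


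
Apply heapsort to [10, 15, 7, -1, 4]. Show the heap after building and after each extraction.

Build heap: [15, 10, 7, -1, 4]
Extract 15: [10, 4, 7, -1, 15]
Extract 10: [7, 4, -1, 10, 15]
Extract 7: [4, -1, 7, 10, 15]
Extract 4: [-1, 4, 7, 10, 15]


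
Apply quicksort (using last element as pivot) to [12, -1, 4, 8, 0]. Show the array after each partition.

Partition 1: pivot=0 at index 1 -> [-1, 0, 4, 8, 12]
Partition 2: pivot=12 at index 4 -> [-1, 0, 4, 8, 12]
Partition 3: pivot=8 at index 3 -> [-1, 0, 4, 8, 12]


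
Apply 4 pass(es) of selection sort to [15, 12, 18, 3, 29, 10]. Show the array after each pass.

Pass 1: Select minimum 3 at index 3, swap -> [3, 12, 18, 15, 29, 10]
Pass 2: Select minimum 10 at index 5, swap -> [3, 10, 18, 15, 29, 12]
Pass 3: Select minimum 12 at index 5, swap -> [3, 10, 12, 15, 29, 18]
Pass 4: Select minimum 15 at index 3, swap -> [3, 10, 12, 15, 29, 18]


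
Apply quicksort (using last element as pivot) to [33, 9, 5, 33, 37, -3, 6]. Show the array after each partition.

Partition 1: pivot=6 at index 2 -> [5, -3, 6, 33, 37, 9, 33]
Partition 2: pivot=-3 at index 0 -> [-3, 5, 6, 33, 37, 9, 33]
Partition 3: pivot=33 at index 5 -> [-3, 5, 6, 33, 9, 33, 37]
Partition 4: pivot=9 at index 3 -> [-3, 5, 6, 9, 33, 33, 37]


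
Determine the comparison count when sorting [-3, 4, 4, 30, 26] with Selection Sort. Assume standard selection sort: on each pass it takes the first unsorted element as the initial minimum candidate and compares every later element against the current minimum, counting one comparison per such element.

Pass 1: scan indices 1..4 for the minimum = 4 comparison(s); min is -3, place at index 0 -> [-3, 4, 4, 30, 26]
Pass 2: scan indices 2..4 for the minimum = 3 comparison(s); min is 4, place at index 1 -> [-3, 4, 4, 30, 26]
Pass 3: scan indices 3..4 for the minimum = 2 comparison(s); min is 4, place at index 2 -> [-3, 4, 4, 30, 26]
Pass 4: scan indices 4..4 for the minimum = 1 comparison(s); min is 26, place at index 3 -> [-3, 4, 4, 26, 30]
Selection sort always scans the whole unsorted suffix, so the count is (n-1) + (n-2) + ... + 1 = n(n-1)/2 = 5*4/2 = 10 regardless of the input order.
Total comparisons: 4 + 3 + 2 + 1 = 10


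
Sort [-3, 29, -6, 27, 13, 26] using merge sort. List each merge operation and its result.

Divide and conquer:
  Merge [29] + [-6] -> [-6, 29]
  Merge [-3] + [-6, 29] -> [-6, -3, 29]
  Merge [13] + [26] -> [13, 26]
  Merge [27] + [13, 26] -> [13, 26, 27]
  Merge [-6, -3, 29] + [13, 26, 27] -> [-6, -3, 13, 26, 27, 29]


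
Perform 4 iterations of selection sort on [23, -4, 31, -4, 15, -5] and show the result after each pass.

Pass 1: Select minimum -5 at index 5, swap -> [-5, -4, 31, -4, 15, 23]
Pass 2: Select minimum -4 at index 1, swap -> [-5, -4, 31, -4, 15, 23]
Pass 3: Select minimum -4 at index 3, swap -> [-5, -4, -4, 31, 15, 23]
Pass 4: Select minimum 15 at index 4, swap -> [-5, -4, -4, 15, 31, 23]


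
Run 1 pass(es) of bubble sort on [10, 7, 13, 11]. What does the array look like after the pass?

After pass 1: [7, 10, 11, 13] (2 swaps)
Total swaps: 2


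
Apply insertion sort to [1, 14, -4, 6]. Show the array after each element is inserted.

First element 1 is already 'sorted'
Insert 14: shifted 0 elements -> [1, 14, -4, 6]
Insert -4: shifted 2 elements -> [-4, 1, 14, 6]
Insert 6: shifted 1 elements -> [-4, 1, 6, 14]


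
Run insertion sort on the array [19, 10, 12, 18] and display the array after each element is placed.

First element 19 is already 'sorted'
Insert 10: shifted 1 elements -> [10, 19, 12, 18]
Insert 12: shifted 1 elements -> [10, 12, 19, 18]
Insert 18: shifted 1 elements -> [10, 12, 18, 19]


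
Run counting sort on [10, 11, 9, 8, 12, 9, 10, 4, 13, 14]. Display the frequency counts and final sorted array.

Count array: [0, 0, 0, 0, 1, 0, 0, 0, 1, 2, 2, 1, 1, 1, 1]
(count[i] = number of elements equal to i)
Cumulative count: [0, 0, 0, 0, 1, 1, 1, 1, 2, 4, 6, 7, 8, 9, 10]
Sorted: [4, 8, 9, 9, 10, 10, 11, 12, 13, 14]


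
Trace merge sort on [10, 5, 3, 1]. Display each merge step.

Divide and conquer:
  Merge [10] + [5] -> [5, 10]
  Merge [3] + [1] -> [1, 3]
  Merge [5, 10] + [1, 3] -> [1, 3, 5, 10]


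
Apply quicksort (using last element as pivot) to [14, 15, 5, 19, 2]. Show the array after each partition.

Partition 1: pivot=2 at index 0 -> [2, 15, 5, 19, 14]
Partition 2: pivot=14 at index 2 -> [2, 5, 14, 19, 15]
Partition 3: pivot=15 at index 3 -> [2, 5, 14, 15, 19]


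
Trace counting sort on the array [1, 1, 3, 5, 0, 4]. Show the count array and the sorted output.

Count array: [1, 2, 0, 1, 1, 1]
(count[i] = number of elements equal to i)
Cumulative count: [1, 3, 3, 4, 5, 6]
Sorted: [0, 1, 1, 3, 4, 5]


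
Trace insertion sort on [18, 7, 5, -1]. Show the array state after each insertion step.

First element 18 is already 'sorted'
Insert 7: shifted 1 elements -> [7, 18, 5, -1]
Insert 5: shifted 2 elements -> [5, 7, 18, -1]
Insert -1: shifted 3 elements -> [-1, 5, 7, 18]


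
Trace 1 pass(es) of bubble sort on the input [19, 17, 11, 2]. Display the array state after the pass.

After pass 1: [17, 11, 2, 19] (3 swaps)
Total swaps: 3


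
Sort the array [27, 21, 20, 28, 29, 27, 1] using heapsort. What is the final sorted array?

Build heap: [29, 28, 27, 27, 21, 20, 1]
Extract 29: [28, 27, 27, 1, 21, 20, 29]
Extract 28: [27, 21, 27, 1, 20, 28, 29]
Extract 27: [27, 21, 20, 1, 27, 28, 29]
Extract 27: [21, 1, 20, 27, 27, 28, 29]
Extract 21: [20, 1, 21, 27, 27, 28, 29]
Extract 20: [1, 20, 21, 27, 27, 28, 29]


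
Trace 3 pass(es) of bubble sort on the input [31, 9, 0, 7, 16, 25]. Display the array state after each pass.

After pass 1: [9, 0, 7, 16, 25, 31] (5 swaps)
After pass 2: [0, 7, 9, 16, 25, 31] (2 swaps)
After pass 3: [0, 7, 9, 16, 25, 31] (0 swaps)
Total swaps: 7


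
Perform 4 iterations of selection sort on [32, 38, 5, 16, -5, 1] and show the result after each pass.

Pass 1: Select minimum -5 at index 4, swap -> [-5, 38, 5, 16, 32, 1]
Pass 2: Select minimum 1 at index 5, swap -> [-5, 1, 5, 16, 32, 38]
Pass 3: Select minimum 5 at index 2, swap -> [-5, 1, 5, 16, 32, 38]
Pass 4: Select minimum 16 at index 3, swap -> [-5, 1, 5, 16, 32, 38]


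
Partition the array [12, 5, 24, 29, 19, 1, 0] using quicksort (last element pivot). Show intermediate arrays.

Partition 1: pivot=0 at index 0 -> [0, 5, 24, 29, 19, 1, 12]
Partition 2: pivot=12 at index 3 -> [0, 5, 1, 12, 19, 24, 29]
Partition 3: pivot=1 at index 1 -> [0, 1, 5, 12, 19, 24, 29]
Partition 4: pivot=29 at index 6 -> [0, 1, 5, 12, 19, 24, 29]
Partition 5: pivot=24 at index 5 -> [0, 1, 5, 12, 19, 24, 29]


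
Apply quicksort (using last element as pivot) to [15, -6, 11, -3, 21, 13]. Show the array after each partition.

Partition 1: pivot=13 at index 3 -> [-6, 11, -3, 13, 21, 15]
Partition 2: pivot=-3 at index 1 -> [-6, -3, 11, 13, 21, 15]
Partition 3: pivot=15 at index 4 -> [-6, -3, 11, 13, 15, 21]


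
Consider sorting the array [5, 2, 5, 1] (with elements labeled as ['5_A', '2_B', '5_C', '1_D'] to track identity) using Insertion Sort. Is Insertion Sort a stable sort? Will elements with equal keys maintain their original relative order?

Trace Insertion Sort on the labeled array (the key is the number; the letter only tracks identity):
  Insert 2_B at index 0: [2_B, 5_A, 5_C, 1_D]
  Insert 5_C at index 2: [2_B, 5_A, 5_C, 1_D]
  Insert 1_D at index 0: [1_D, 2_B, 5_A, 5_C]
Final order: [1_D, 2_B, 5_A, 5_C]
Equal keys:
  value 5: originally 5_A, 5_C; after sorting 5_A, 5_C -> order preserved
All equal keys kept their original relative order. Insertion Sort is stable: elements are shifted only while they are strictly greater than the key, so a key is inserted after any equal elements already placed.
Answer: Stable


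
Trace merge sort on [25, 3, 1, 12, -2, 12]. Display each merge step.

Divide and conquer:
  Merge [3] + [1] -> [1, 3]
  Merge [25] + [1, 3] -> [1, 3, 25]
  Merge [-2] + [12] -> [-2, 12]
  Merge [12] + [-2, 12] -> [-2, 12, 12]
  Merge [1, 3, 25] + [-2, 12, 12] -> [-2, 1, 3, 12, 12, 25]


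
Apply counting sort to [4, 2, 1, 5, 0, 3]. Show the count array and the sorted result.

Count array: [1, 1, 1, 1, 1, 1]
(count[i] = number of elements equal to i)
Cumulative count: [1, 2, 3, 4, 5, 6]
Sorted: [0, 1, 2, 3, 4, 5]


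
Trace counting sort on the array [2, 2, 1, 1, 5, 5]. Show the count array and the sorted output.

Count array: [0, 2, 2, 0, 0, 2]
(count[i] = number of elements equal to i)
Cumulative count: [0, 2, 4, 4, 4, 6]
Sorted: [1, 1, 2, 2, 5, 5]


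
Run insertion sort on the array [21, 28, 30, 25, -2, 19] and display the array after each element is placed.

First element 21 is already 'sorted'
Insert 28: shifted 0 elements -> [21, 28, 30, 25, -2, 19]
Insert 30: shifted 0 elements -> [21, 28, 30, 25, -2, 19]
Insert 25: shifted 2 elements -> [21, 25, 28, 30, -2, 19]
Insert -2: shifted 4 elements -> [-2, 21, 25, 28, 30, 19]
Insert 19: shifted 4 elements -> [-2, 19, 21, 25, 28, 30]


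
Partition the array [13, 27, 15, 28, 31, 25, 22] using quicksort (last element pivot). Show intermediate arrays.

Partition 1: pivot=22 at index 2 -> [13, 15, 22, 28, 31, 25, 27]
Partition 2: pivot=15 at index 1 -> [13, 15, 22, 28, 31, 25, 27]
Partition 3: pivot=27 at index 4 -> [13, 15, 22, 25, 27, 28, 31]
Partition 4: pivot=31 at index 6 -> [13, 15, 22, 25, 27, 28, 31]


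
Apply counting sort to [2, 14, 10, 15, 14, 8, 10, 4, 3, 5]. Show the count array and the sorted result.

Count array: [0, 0, 1, 1, 1, 1, 0, 0, 1, 0, 2, 0, 0, 0, 2, 1]
(count[i] = number of elements equal to i)
Cumulative count: [0, 0, 1, 2, 3, 4, 4, 4, 5, 5, 7, 7, 7, 7, 9, 10]
Sorted: [2, 3, 4, 5, 8, 10, 10, 14, 14, 15]


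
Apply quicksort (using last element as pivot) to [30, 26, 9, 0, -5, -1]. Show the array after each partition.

Partition 1: pivot=-1 at index 1 -> [-5, -1, 9, 0, 30, 26]
Partition 2: pivot=26 at index 4 -> [-5, -1, 9, 0, 26, 30]
Partition 3: pivot=0 at index 2 -> [-5, -1, 0, 9, 26, 30]


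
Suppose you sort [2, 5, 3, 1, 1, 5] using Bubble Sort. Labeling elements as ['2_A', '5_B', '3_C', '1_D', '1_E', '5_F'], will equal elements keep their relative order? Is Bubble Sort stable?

Trace Bubble Sort on the labeled array (the key is the number; the letter only tracks identity):
  After pass 1: [2_A, 3_C, 1_D, 1_E, 5_B, 5_F]
  After pass 2: [2_A, 1_D, 1_E, 3_C, 5_B, 5_F]
  After pass 3: [1_D, 1_E, 2_A, 3_C, 5_B, 5_F]
  After pass 4: [1_D, 1_E, 2_A, 3_C, 5_B, 5_F] (no swaps, done)
Final order: [1_D, 1_E, 2_A, 3_C, 5_B, 5_F]
Equal keys:
  value 1: originally 1_D, 1_E; after sorting 1_D, 1_E -> order preserved
  value 5: originally 5_B, 5_F; after sorting 5_B, 5_F -> order preserved
All equal keys kept their original relative order. Bubble Sort is stable: it only swaps adjacent elements when the left one is strictly greater, so equal keys never move past each other.
Answer: Stable


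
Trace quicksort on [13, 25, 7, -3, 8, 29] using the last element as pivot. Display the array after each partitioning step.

Partition 1: pivot=29 at index 5 -> [13, 25, 7, -3, 8, 29]
Partition 2: pivot=8 at index 2 -> [7, -3, 8, 25, 13, 29]
Partition 3: pivot=-3 at index 0 -> [-3, 7, 8, 25, 13, 29]
Partition 4: pivot=13 at index 3 -> [-3, 7, 8, 13, 25, 29]


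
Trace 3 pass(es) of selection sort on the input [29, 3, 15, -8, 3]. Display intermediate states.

Pass 1: Select minimum -8 at index 3, swap -> [-8, 3, 15, 29, 3]
Pass 2: Select minimum 3 at index 1, swap -> [-8, 3, 15, 29, 3]
Pass 3: Select minimum 3 at index 4, swap -> [-8, 3, 3, 29, 15]


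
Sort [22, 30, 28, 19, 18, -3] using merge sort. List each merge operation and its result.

Divide and conquer:
  Merge [30] + [28] -> [28, 30]
  Merge [22] + [28, 30] -> [22, 28, 30]
  Merge [18] + [-3] -> [-3, 18]
  Merge [19] + [-3, 18] -> [-3, 18, 19]
  Merge [22, 28, 30] + [-3, 18, 19] -> [-3, 18, 19, 22, 28, 30]


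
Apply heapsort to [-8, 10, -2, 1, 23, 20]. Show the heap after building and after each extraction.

Build heap: [23, 10, 20, 1, -8, -2]
Extract 23: [20, 10, -2, 1, -8, 23]
Extract 20: [10, 1, -2, -8, 20, 23]
Extract 10: [1, -8, -2, 10, 20, 23]
Extract 1: [-2, -8, 1, 10, 20, 23]
Extract -2: [-8, -2, 1, 10, 20, 23]


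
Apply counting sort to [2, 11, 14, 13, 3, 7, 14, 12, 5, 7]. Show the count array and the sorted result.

Count array: [0, 0, 1, 1, 0, 1, 0, 2, 0, 0, 0, 1, 1, 1, 2]
(count[i] = number of elements equal to i)
Cumulative count: [0, 0, 1, 2, 2, 3, 3, 5, 5, 5, 5, 6, 7, 8, 10]
Sorted: [2, 3, 5, 7, 7, 11, 12, 13, 14, 14]


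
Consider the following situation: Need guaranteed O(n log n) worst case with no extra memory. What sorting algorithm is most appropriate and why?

Best choice: Heapsort
Reason: Heapsort is O(n log n) worst case and sorts in-place; quicksort can degrade to O(n^2)


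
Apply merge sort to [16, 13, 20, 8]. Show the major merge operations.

Divide and conquer:
  Merge [16] + [13] -> [13, 16]
  Merge [20] + [8] -> [8, 20]
  Merge [13, 16] + [8, 20] -> [8, 13, 16, 20]


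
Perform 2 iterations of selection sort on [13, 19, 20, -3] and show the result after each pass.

Pass 1: Select minimum -3 at index 3, swap -> [-3, 19, 20, 13]
Pass 2: Select minimum 13 at index 3, swap -> [-3, 13, 20, 19]


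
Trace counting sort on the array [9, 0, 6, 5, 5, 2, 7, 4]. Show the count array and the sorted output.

Count array: [1, 0, 1, 0, 1, 2, 1, 1, 0, 1]
(count[i] = number of elements equal to i)
Cumulative count: [1, 1, 2, 2, 3, 5, 6, 7, 7, 8]
Sorted: [0, 2, 4, 5, 5, 6, 7, 9]


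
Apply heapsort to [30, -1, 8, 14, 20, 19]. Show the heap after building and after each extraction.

Build heap: [30, 20, 19, 14, -1, 8]
Extract 30: [20, 14, 19, 8, -1, 30]
Extract 20: [19, 14, -1, 8, 20, 30]
Extract 19: [14, 8, -1, 19, 20, 30]
Extract 14: [8, -1, 14, 19, 20, 30]
Extract 8: [-1, 8, 14, 19, 20, 30]


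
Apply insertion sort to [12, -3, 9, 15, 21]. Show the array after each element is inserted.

First element 12 is already 'sorted'
Insert -3: shifted 1 elements -> [-3, 12, 9, 15, 21]
Insert 9: shifted 1 elements -> [-3, 9, 12, 15, 21]
Insert 15: shifted 0 elements -> [-3, 9, 12, 15, 21]
Insert 21: shifted 0 elements -> [-3, 9, 12, 15, 21]


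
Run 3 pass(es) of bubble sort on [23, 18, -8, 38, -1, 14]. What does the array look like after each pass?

After pass 1: [18, -8, 23, -1, 14, 38] (4 swaps)
After pass 2: [-8, 18, -1, 14, 23, 38] (3 swaps)
After pass 3: [-8, -1, 14, 18, 23, 38] (2 swaps)
Total swaps: 9


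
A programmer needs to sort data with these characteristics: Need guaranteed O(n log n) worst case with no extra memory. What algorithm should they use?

Best choice: Heapsort
Reason: Heapsort is O(n log n) worst case and sorts in-place; quicksort can degrade to O(n^2)


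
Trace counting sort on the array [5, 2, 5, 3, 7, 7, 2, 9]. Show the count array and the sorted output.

Count array: [0, 0, 2, 1, 0, 2, 0, 2, 0, 1]
(count[i] = number of elements equal to i)
Cumulative count: [0, 0, 2, 3, 3, 5, 5, 7, 7, 8]
Sorted: [2, 2, 3, 5, 5, 7, 7, 9]


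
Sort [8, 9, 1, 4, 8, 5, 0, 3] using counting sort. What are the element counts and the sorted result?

Count array: [1, 1, 0, 1, 1, 1, 0, 0, 2, 1]
(count[i] = number of elements equal to i)
Cumulative count: [1, 2, 2, 3, 4, 5, 5, 5, 7, 8]
Sorted: [0, 1, 3, 4, 5, 8, 8, 9]


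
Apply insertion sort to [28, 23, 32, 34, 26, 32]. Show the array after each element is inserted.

First element 28 is already 'sorted'
Insert 23: shifted 1 elements -> [23, 28, 32, 34, 26, 32]
Insert 32: shifted 0 elements -> [23, 28, 32, 34, 26, 32]
Insert 34: shifted 0 elements -> [23, 28, 32, 34, 26, 32]
Insert 26: shifted 3 elements -> [23, 26, 28, 32, 34, 32]
Insert 32: shifted 1 elements -> [23, 26, 28, 32, 32, 34]


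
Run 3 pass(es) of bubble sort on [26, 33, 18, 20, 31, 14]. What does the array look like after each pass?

After pass 1: [26, 18, 20, 31, 14, 33] (4 swaps)
After pass 2: [18, 20, 26, 14, 31, 33] (3 swaps)
After pass 3: [18, 20, 14, 26, 31, 33] (1 swaps)
Total swaps: 8


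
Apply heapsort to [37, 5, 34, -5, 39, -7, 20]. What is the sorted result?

Build heap: [39, 37, 34, -5, 5, -7, 20]
Extract 39: [37, 20, 34, -5, 5, -7, 39]
Extract 37: [34, 20, -7, -5, 5, 37, 39]
Extract 34: [20, 5, -7, -5, 34, 37, 39]
Extract 20: [5, -5, -7, 20, 34, 37, 39]
Extract 5: [-5, -7, 5, 20, 34, 37, 39]
Extract -5: [-7, -5, 5, 20, 34, 37, 39]


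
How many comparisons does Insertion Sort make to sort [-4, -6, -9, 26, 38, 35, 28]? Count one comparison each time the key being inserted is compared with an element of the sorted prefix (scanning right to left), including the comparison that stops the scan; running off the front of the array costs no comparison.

Insert -6: -4 > -6 (shift), reached front = 1 comparison(s) -> [-6, -4, -9, 26, 38, 35, 28]
Insert -9: -4 > -9 (shift), -6 > -9 (shift), reached front = 2 comparison(s) -> [-9, -6, -4, 26, 38, 35, 28]
Insert 26: -4 <= 26 (stop) = 1 comparison(s) -> [-9, -6, -4, 26, 38, 35, 28]
Insert 38: 26 <= 38 (stop) = 1 comparison(s) -> [-9, -6, -4, 26, 38, 35, 28]
Insert 35: 38 > 35 (shift), 26 <= 35 (stop) = 2 comparison(s) -> [-9, -6, -4, 26, 35, 38, 28]
Insert 28: 38 > 28 (shift), 35 > 28 (shift), 26 <= 28 (stop) = 3 comparison(s) -> [-9, -6, -4, 26, 28, 35, 38]
Total comparisons: 1 + 2 + 1 + 1 + 2 + 3 = 10


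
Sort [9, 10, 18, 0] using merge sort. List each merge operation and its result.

Divide and conquer:
  Merge [9] + [10] -> [9, 10]
  Merge [18] + [0] -> [0, 18]
  Merge [9, 10] + [0, 18] -> [0, 9, 10, 18]


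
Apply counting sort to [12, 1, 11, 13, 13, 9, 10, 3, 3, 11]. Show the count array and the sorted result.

Count array: [0, 1, 0, 2, 0, 0, 0, 0, 0, 1, 1, 2, 1, 2]
(count[i] = number of elements equal to i)
Cumulative count: [0, 1, 1, 3, 3, 3, 3, 3, 3, 4, 5, 7, 8, 10]
Sorted: [1, 3, 3, 9, 10, 11, 11, 12, 13, 13]


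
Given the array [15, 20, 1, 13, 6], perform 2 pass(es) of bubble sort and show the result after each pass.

After pass 1: [15, 1, 13, 6, 20] (3 swaps)
After pass 2: [1, 13, 6, 15, 20] (3 swaps)
Total swaps: 6


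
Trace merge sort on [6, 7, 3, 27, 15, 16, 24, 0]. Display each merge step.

Divide and conquer:
  Merge [6] + [7] -> [6, 7]
  Merge [3] + [27] -> [3, 27]
  Merge [6, 7] + [3, 27] -> [3, 6, 7, 27]
  Merge [15] + [16] -> [15, 16]
  Merge [24] + [0] -> [0, 24]
  Merge [15, 16] + [0, 24] -> [0, 15, 16, 24]
  Merge [3, 6, 7, 27] + [0, 15, 16, 24] -> [0, 3, 6, 7, 15, 16, 24, 27]


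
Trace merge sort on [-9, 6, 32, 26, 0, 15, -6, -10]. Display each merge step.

Divide and conquer:
  Merge [-9] + [6] -> [-9, 6]
  Merge [32] + [26] -> [26, 32]
  Merge [-9, 6] + [26, 32] -> [-9, 6, 26, 32]
  Merge [0] + [15] -> [0, 15]
  Merge [-6] + [-10] -> [-10, -6]
  Merge [0, 15] + [-10, -6] -> [-10, -6, 0, 15]
  Merge [-9, 6, 26, 32] + [-10, -6, 0, 15] -> [-10, -9, -6, 0, 6, 15, 26, 32]


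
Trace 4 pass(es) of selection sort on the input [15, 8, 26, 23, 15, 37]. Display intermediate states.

Pass 1: Select minimum 8 at index 1, swap -> [8, 15, 26, 23, 15, 37]
Pass 2: Select minimum 15 at index 1, swap -> [8, 15, 26, 23, 15, 37]
Pass 3: Select minimum 15 at index 4, swap -> [8, 15, 15, 23, 26, 37]
Pass 4: Select minimum 23 at index 3, swap -> [8, 15, 15, 23, 26, 37]


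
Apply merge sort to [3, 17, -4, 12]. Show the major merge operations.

Divide and conquer:
  Merge [3] + [17] -> [3, 17]
  Merge [-4] + [12] -> [-4, 12]
  Merge [3, 17] + [-4, 12] -> [-4, 3, 12, 17]


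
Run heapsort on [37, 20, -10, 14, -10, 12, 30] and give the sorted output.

Build heap: [37, 20, 30, 14, -10, 12, -10]
Extract 37: [30, 20, 12, 14, -10, -10, 37]
Extract 30: [20, 14, 12, -10, -10, 30, 37]
Extract 20: [14, -10, 12, -10, 20, 30, 37]
Extract 14: [12, -10, -10, 14, 20, 30, 37]
Extract 12: [-10, -10, 12, 14, 20, 30, 37]
Extract -10: [-10, -10, 12, 14, 20, 30, 37]


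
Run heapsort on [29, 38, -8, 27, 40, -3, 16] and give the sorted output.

Build heap: [40, 38, 16, 27, 29, -3, -8]
Extract 40: [38, 29, 16, 27, -8, -3, 40]
Extract 38: [29, 27, 16, -3, -8, 38, 40]
Extract 29: [27, -3, 16, -8, 29, 38, 40]
Extract 27: [16, -3, -8, 27, 29, 38, 40]
Extract 16: [-3, -8, 16, 27, 29, 38, 40]
Extract -3: [-8, -3, 16, 27, 29, 38, 40]


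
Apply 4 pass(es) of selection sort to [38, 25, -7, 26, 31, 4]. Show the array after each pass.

Pass 1: Select minimum -7 at index 2, swap -> [-7, 25, 38, 26, 31, 4]
Pass 2: Select minimum 4 at index 5, swap -> [-7, 4, 38, 26, 31, 25]
Pass 3: Select minimum 25 at index 5, swap -> [-7, 4, 25, 26, 31, 38]
Pass 4: Select minimum 26 at index 3, swap -> [-7, 4, 25, 26, 31, 38]


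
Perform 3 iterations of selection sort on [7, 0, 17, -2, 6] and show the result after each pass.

Pass 1: Select minimum -2 at index 3, swap -> [-2, 0, 17, 7, 6]
Pass 2: Select minimum 0 at index 1, swap -> [-2, 0, 17, 7, 6]
Pass 3: Select minimum 6 at index 4, swap -> [-2, 0, 6, 7, 17]


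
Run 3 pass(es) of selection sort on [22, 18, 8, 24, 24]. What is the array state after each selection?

Pass 1: Select minimum 8 at index 2, swap -> [8, 18, 22, 24, 24]
Pass 2: Select minimum 18 at index 1, swap -> [8, 18, 22, 24, 24]
Pass 3: Select minimum 22 at index 2, swap -> [8, 18, 22, 24, 24]


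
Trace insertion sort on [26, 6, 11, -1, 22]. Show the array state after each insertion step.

First element 26 is already 'sorted'
Insert 6: shifted 1 elements -> [6, 26, 11, -1, 22]
Insert 11: shifted 1 elements -> [6, 11, 26, -1, 22]
Insert -1: shifted 3 elements -> [-1, 6, 11, 26, 22]
Insert 22: shifted 1 elements -> [-1, 6, 11, 22, 26]


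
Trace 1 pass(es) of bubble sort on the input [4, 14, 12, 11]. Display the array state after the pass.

After pass 1: [4, 12, 11, 14] (2 swaps)
Total swaps: 2


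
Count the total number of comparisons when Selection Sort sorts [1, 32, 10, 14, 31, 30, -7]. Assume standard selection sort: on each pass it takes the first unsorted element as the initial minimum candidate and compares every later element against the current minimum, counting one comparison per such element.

Pass 1: scan indices 1..6 for the minimum = 6 comparison(s); min is -7, place at index 0 -> [-7, 32, 10, 14, 31, 30, 1]
Pass 2: scan indices 2..6 for the minimum = 5 comparison(s); min is 1, place at index 1 -> [-7, 1, 10, 14, 31, 30, 32]
Pass 3: scan indices 3..6 for the minimum = 4 comparison(s); min is 10, place at index 2 -> [-7, 1, 10, 14, 31, 30, 32]
Pass 4: scan indices 4..6 for the minimum = 3 comparison(s); min is 14, place at index 3 -> [-7, 1, 10, 14, 31, 30, 32]
Pass 5: scan indices 5..6 for the minimum = 2 comparison(s); min is 30, place at index 4 -> [-7, 1, 10, 14, 30, 31, 32]
Pass 6: scan indices 6..6 for the minimum = 1 comparison(s); min is 31, place at index 5 -> [-7, 1, 10, 14, 30, 31, 32]
Selection sort always scans the whole unsorted suffix, so the count is (n-1) + (n-2) + ... + 1 = n(n-1)/2 = 7*6/2 = 21 regardless of the input order.
Total comparisons: 6 + 5 + 4 + 3 + 2 + 1 = 21


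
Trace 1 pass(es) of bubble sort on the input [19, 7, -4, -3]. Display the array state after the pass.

After pass 1: [7, -4, -3, 19] (3 swaps)
Total swaps: 3


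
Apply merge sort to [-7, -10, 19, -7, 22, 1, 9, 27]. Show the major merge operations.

Divide and conquer:
  Merge [-7] + [-10] -> [-10, -7]
  Merge [19] + [-7] -> [-7, 19]
  Merge [-10, -7] + [-7, 19] -> [-10, -7, -7, 19]
  Merge [22] + [1] -> [1, 22]
  Merge [9] + [27] -> [9, 27]
  Merge [1, 22] + [9, 27] -> [1, 9, 22, 27]
  Merge [-10, -7, -7, 19] + [1, 9, 22, 27] -> [-10, -7, -7, 1, 9, 19, 22, 27]


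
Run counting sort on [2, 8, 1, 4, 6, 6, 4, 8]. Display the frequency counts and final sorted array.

Count array: [0, 1, 1, 0, 2, 0, 2, 0, 2]
(count[i] = number of elements equal to i)
Cumulative count: [0, 1, 2, 2, 4, 4, 6, 6, 8]
Sorted: [1, 2, 4, 4, 6, 6, 8, 8]


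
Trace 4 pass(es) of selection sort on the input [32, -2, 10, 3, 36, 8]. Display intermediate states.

Pass 1: Select minimum -2 at index 1, swap -> [-2, 32, 10, 3, 36, 8]
Pass 2: Select minimum 3 at index 3, swap -> [-2, 3, 10, 32, 36, 8]
Pass 3: Select minimum 8 at index 5, swap -> [-2, 3, 8, 32, 36, 10]
Pass 4: Select minimum 10 at index 5, swap -> [-2, 3, 8, 10, 36, 32]
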